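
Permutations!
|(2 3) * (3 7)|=3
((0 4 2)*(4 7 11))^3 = ((0 7 11 4 2))^3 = (0 4 7 2 11)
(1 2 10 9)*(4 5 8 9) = [0, 2, 10, 3, 5, 8, 6, 7, 9, 1, 4] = (1 2 10 4 5 8 9)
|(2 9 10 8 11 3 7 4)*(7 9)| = 15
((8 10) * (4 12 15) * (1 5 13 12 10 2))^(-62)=(1 5 13 12 15 4 10 8 2)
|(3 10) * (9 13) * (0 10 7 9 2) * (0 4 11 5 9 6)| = |(0 10 3 7 6)(2 4 11 5 9 13)| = 30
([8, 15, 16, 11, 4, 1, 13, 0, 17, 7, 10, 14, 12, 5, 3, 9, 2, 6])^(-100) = [0, 1, 2, 14, 4, 5, 6, 7, 8, 9, 10, 3, 12, 13, 11, 15, 16, 17]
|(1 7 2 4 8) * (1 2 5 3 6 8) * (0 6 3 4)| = |(0 6 8 2)(1 7 5 4)| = 4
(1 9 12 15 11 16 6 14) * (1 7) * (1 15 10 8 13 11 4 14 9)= [0, 1, 2, 3, 14, 5, 9, 15, 13, 12, 8, 16, 10, 11, 7, 4, 6]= (4 14 7 15)(6 9 12 10 8 13 11 16)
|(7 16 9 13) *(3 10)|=|(3 10)(7 16 9 13)|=4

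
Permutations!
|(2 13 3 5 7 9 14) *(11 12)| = |(2 13 3 5 7 9 14)(11 12)| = 14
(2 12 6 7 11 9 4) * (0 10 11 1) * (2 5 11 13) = (0 10 13 2 12 6 7 1)(4 5 11 9) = [10, 0, 12, 3, 5, 11, 7, 1, 8, 4, 13, 9, 6, 2]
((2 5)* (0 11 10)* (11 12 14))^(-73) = ((0 12 14 11 10)(2 5))^(-73) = (0 14 10 12 11)(2 5)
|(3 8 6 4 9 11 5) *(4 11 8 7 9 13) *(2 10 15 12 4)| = 42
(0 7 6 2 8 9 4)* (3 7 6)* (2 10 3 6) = (0 2 8 9 4)(3 7 6 10) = [2, 1, 8, 7, 0, 5, 10, 6, 9, 4, 3]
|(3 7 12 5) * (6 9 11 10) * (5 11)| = |(3 7 12 11 10 6 9 5)| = 8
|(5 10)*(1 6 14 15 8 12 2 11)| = 8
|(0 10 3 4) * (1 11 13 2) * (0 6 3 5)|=12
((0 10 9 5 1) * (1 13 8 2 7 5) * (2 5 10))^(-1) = ((0 2 7 10 9 1)(5 13 8))^(-1) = (0 1 9 10 7 2)(5 8 13)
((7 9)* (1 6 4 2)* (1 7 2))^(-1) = (1 4 6)(2 9 7) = ((1 6 4)(2 7 9))^(-1)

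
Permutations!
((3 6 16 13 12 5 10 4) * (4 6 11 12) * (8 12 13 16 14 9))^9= (16)(3 11 13 4)(5 6 9 12 10 14 8)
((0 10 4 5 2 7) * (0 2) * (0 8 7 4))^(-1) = (0 10)(2 7 8 5 4)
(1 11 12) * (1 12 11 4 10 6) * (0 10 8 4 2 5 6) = (12)(0 10)(1 2 5 6)(4 8) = [10, 2, 5, 3, 8, 6, 1, 7, 4, 9, 0, 11, 12]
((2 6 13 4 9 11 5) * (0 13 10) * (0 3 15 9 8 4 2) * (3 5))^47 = (0 5 10 6 2 13)(3 11 9 15)(4 8)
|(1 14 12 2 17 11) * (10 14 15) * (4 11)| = 9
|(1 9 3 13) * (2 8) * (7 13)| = 10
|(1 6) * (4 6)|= 3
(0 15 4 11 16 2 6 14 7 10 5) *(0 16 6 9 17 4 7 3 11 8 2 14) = (0 15 7 10 5 16 14 3 11 6)(2 9 17 4 8) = [15, 1, 9, 11, 8, 16, 0, 10, 2, 17, 5, 6, 12, 13, 3, 7, 14, 4]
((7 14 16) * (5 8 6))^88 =(5 8 6)(7 14 16)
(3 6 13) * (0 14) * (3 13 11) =(0 14)(3 6 11) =[14, 1, 2, 6, 4, 5, 11, 7, 8, 9, 10, 3, 12, 13, 0]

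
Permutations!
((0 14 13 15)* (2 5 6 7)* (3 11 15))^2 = ((0 14 13 3 11 15)(2 5 6 7))^2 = (0 13 11)(2 6)(3 15 14)(5 7)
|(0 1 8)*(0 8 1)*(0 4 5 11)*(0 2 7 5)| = 4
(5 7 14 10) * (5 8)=[0, 1, 2, 3, 4, 7, 6, 14, 5, 9, 8, 11, 12, 13, 10]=(5 7 14 10 8)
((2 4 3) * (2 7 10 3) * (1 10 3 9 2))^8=(1 2 10 4 9)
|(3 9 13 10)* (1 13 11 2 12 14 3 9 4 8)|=11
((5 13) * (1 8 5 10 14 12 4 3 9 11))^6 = ((1 8 5 13 10 14 12 4 3 9 11))^6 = (1 12 8 4 5 3 13 9 10 11 14)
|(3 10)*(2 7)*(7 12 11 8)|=10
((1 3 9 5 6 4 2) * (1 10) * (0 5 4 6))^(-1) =((0 5)(1 3 9 4 2 10))^(-1) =(0 5)(1 10 2 4 9 3)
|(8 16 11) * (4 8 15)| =|(4 8 16 11 15)| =5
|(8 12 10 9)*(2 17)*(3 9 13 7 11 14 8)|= 14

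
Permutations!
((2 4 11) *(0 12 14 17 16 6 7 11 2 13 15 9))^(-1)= ((0 12 14 17 16 6 7 11 13 15 9)(2 4))^(-1)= (0 9 15 13 11 7 6 16 17 14 12)(2 4)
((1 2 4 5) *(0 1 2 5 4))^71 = (0 2 5 1)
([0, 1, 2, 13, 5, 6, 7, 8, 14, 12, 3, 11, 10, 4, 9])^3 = [0, 1, 2, 5, 7, 8, 14, 9, 12, 3, 4, 11, 13, 6, 10]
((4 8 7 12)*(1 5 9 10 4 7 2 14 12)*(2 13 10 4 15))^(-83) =((1 5 9 4 8 13 10 15 2 14 12 7))^(-83) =(1 5 9 4 8 13 10 15 2 14 12 7)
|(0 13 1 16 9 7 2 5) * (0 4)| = |(0 13 1 16 9 7 2 5 4)| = 9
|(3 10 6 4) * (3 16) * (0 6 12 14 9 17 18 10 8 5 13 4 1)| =|(0 6 1)(3 8 5 13 4 16)(9 17 18 10 12 14)| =6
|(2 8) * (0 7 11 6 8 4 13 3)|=9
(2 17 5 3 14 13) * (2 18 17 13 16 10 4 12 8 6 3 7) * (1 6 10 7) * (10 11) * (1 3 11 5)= (1 6 11 10 4 12 8 5 3 14 16 7 2 13 18 17)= [0, 6, 13, 14, 12, 3, 11, 2, 5, 9, 4, 10, 8, 18, 16, 15, 7, 1, 17]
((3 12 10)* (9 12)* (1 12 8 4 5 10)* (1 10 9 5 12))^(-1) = ((3 5 9 8 4 12 10))^(-1) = (3 10 12 4 8 9 5)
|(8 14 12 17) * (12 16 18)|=6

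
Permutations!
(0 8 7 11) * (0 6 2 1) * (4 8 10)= (0 10 4 8 7 11 6 2 1)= [10, 0, 1, 3, 8, 5, 2, 11, 7, 9, 4, 6]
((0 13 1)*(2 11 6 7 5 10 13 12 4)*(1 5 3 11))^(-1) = (0 1 2 4 12)(3 7 6 11)(5 13 10) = ((0 12 4 2 1)(3 11 6 7)(5 10 13))^(-1)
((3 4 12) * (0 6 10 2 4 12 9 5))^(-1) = (0 5 9 4 2 10 6)(3 12)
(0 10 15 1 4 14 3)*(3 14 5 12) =(0 10 15 1 4 5 12 3) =[10, 4, 2, 0, 5, 12, 6, 7, 8, 9, 15, 11, 3, 13, 14, 1]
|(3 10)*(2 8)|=2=|(2 8)(3 10)|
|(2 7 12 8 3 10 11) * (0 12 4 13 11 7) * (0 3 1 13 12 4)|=11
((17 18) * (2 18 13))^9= (2 18 17 13)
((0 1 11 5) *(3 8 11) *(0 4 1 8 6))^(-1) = ((0 8 11 5 4 1 3 6))^(-1) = (0 6 3 1 4 5 11 8)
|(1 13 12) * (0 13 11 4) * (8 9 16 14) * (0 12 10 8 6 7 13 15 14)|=20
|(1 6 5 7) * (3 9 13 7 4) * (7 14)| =|(1 6 5 4 3 9 13 14 7)| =9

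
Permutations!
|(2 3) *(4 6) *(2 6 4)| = |(2 3 6)| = 3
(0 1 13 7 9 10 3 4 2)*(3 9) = [1, 13, 0, 4, 2, 5, 6, 3, 8, 10, 9, 11, 12, 7] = (0 1 13 7 3 4 2)(9 10)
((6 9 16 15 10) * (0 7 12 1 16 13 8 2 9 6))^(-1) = (0 10 15 16 1 12 7)(2 8 13 9)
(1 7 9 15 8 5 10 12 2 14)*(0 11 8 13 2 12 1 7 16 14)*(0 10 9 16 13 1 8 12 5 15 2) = (0 11 12 5 9 2 10 8 15 1 13)(7 16 14) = [11, 13, 10, 3, 4, 9, 6, 16, 15, 2, 8, 12, 5, 0, 7, 1, 14]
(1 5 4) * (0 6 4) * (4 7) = [6, 5, 2, 3, 1, 0, 7, 4] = (0 6 7 4 1 5)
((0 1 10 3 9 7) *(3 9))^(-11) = ((0 1 10 9 7))^(-11) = (0 7 9 10 1)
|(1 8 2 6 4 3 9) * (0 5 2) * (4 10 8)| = 12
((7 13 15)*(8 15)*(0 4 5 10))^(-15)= ((0 4 5 10)(7 13 8 15))^(-15)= (0 4 5 10)(7 13 8 15)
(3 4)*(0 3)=(0 3 4)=[3, 1, 2, 4, 0]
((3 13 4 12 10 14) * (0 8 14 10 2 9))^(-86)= (0 13 9 3 2 14 12 8 4)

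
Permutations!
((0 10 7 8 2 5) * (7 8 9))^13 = ((0 10 8 2 5)(7 9))^13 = (0 2 10 5 8)(7 9)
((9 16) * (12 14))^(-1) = ((9 16)(12 14))^(-1) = (9 16)(12 14)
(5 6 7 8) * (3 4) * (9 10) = (3 4)(5 6 7 8)(9 10) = [0, 1, 2, 4, 3, 6, 7, 8, 5, 10, 9]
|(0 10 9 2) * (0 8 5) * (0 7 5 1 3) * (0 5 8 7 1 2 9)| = |(0 10)(1 3 5)(2 7 8)| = 6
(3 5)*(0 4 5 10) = (0 4 5 3 10) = [4, 1, 2, 10, 5, 3, 6, 7, 8, 9, 0]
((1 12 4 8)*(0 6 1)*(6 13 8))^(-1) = ((0 13 8)(1 12 4 6))^(-1) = (0 8 13)(1 6 4 12)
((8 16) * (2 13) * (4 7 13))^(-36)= (16)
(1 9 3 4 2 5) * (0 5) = (0 5 1 9 3 4 2) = [5, 9, 0, 4, 2, 1, 6, 7, 8, 3]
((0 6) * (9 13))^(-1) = ((0 6)(9 13))^(-1) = (0 6)(9 13)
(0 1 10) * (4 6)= (0 1 10)(4 6)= [1, 10, 2, 3, 6, 5, 4, 7, 8, 9, 0]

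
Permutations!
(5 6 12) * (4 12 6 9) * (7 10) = (4 12 5 9)(7 10) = [0, 1, 2, 3, 12, 9, 6, 10, 8, 4, 7, 11, 5]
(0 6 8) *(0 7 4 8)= (0 6)(4 8 7)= [6, 1, 2, 3, 8, 5, 0, 4, 7]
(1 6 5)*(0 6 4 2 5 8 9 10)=(0 6 8 9 10)(1 4 2 5)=[6, 4, 5, 3, 2, 1, 8, 7, 9, 10, 0]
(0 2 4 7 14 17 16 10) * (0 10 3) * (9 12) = [2, 1, 4, 0, 7, 5, 6, 14, 8, 12, 10, 11, 9, 13, 17, 15, 3, 16] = (0 2 4 7 14 17 16 3)(9 12)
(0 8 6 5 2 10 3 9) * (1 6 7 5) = (0 8 7 5 2 10 3 9)(1 6) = [8, 6, 10, 9, 4, 2, 1, 5, 7, 0, 3]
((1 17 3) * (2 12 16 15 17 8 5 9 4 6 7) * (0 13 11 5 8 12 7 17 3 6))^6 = ((0 13 11 5 9 4)(1 12 16 15 3)(2 7)(6 17))^6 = (17)(1 12 16 15 3)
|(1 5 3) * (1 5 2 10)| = 6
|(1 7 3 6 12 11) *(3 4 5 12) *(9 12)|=14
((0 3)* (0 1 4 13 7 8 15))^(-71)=(0 3 1 4 13 7 8 15)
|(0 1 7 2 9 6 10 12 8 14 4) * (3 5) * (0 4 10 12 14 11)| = |(0 1 7 2 9 6 12 8 11)(3 5)(10 14)| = 18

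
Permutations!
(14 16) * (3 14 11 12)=(3 14 16 11 12)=[0, 1, 2, 14, 4, 5, 6, 7, 8, 9, 10, 12, 3, 13, 16, 15, 11]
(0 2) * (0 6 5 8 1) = (0 2 6 5 8 1) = [2, 0, 6, 3, 4, 8, 5, 7, 1]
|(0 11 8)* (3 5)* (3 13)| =|(0 11 8)(3 5 13)| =3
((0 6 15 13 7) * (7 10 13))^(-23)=(0 6 15 7)(10 13)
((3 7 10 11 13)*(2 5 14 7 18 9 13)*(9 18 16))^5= ((18)(2 5 14 7 10 11)(3 16 9 13))^5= (18)(2 11 10 7 14 5)(3 16 9 13)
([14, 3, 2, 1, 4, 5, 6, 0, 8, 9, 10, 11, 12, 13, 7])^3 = (14)(1 3)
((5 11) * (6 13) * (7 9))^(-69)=((5 11)(6 13)(7 9))^(-69)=(5 11)(6 13)(7 9)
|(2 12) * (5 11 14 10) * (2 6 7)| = 4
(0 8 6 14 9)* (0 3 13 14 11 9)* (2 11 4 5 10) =(0 8 6 4 5 10 2 11 9 3 13 14) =[8, 1, 11, 13, 5, 10, 4, 7, 6, 3, 2, 9, 12, 14, 0]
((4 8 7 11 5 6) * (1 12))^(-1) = (1 12)(4 6 5 11 7 8)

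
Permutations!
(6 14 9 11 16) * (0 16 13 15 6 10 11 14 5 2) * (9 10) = (0 16 9 14 10 11 13 15 6 5 2) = [16, 1, 0, 3, 4, 2, 5, 7, 8, 14, 11, 13, 12, 15, 10, 6, 9]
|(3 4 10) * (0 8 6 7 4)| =|(0 8 6 7 4 10 3)| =7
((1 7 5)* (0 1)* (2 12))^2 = (12)(0 7)(1 5)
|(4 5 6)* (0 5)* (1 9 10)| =|(0 5 6 4)(1 9 10)| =12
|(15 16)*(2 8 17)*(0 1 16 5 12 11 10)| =24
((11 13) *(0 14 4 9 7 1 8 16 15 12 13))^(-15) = ((0 14 4 9 7 1 8 16 15 12 13 11))^(-15) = (0 12 8 9)(1 4 11 15)(7 14 13 16)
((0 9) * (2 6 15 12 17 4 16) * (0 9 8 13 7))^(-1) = (0 7 13 8)(2 16 4 17 12 15 6) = ((0 8 13 7)(2 6 15 12 17 4 16))^(-1)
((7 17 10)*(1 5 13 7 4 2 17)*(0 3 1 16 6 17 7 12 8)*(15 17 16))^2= ((0 3 1 5 13 12 8)(2 7 15 17 10 4)(6 16))^2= (0 1 13 8 3 5 12)(2 15 10)(4 7 17)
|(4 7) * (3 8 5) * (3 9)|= 4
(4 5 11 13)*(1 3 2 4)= (1 3 2 4 5 11 13)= [0, 3, 4, 2, 5, 11, 6, 7, 8, 9, 10, 13, 12, 1]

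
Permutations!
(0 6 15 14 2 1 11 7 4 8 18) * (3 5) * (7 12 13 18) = (0 6 15 14 2 1 11 12 13 18)(3 5)(4 8 7) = [6, 11, 1, 5, 8, 3, 15, 4, 7, 9, 10, 12, 13, 18, 2, 14, 16, 17, 0]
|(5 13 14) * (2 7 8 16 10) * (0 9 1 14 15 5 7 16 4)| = 21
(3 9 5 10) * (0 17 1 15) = (0 17 1 15)(3 9 5 10) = [17, 15, 2, 9, 4, 10, 6, 7, 8, 5, 3, 11, 12, 13, 14, 0, 16, 1]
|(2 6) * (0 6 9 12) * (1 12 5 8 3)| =|(0 6 2 9 5 8 3 1 12)| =9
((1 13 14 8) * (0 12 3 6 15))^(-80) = ((0 12 3 6 15)(1 13 14 8))^(-80) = (15)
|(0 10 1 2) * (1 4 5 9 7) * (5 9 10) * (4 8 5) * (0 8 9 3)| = |(0 4 3)(1 2 8 5 10 9 7)| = 21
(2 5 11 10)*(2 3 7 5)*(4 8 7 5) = (3 5 11 10)(4 8 7) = [0, 1, 2, 5, 8, 11, 6, 4, 7, 9, 3, 10]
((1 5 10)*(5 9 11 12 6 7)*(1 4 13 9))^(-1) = ((4 13 9 11 12 6 7 5 10))^(-1) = (4 10 5 7 6 12 11 9 13)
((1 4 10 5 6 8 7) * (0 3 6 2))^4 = (0 7 5 6 4)(1 2 8 10 3)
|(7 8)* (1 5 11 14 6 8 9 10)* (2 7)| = |(1 5 11 14 6 8 2 7 9 10)| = 10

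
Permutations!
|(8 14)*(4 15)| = |(4 15)(8 14)| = 2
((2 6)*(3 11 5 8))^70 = (3 5)(8 11)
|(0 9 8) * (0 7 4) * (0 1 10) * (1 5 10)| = 7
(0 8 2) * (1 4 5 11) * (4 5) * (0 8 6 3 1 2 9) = [6, 5, 8, 1, 4, 11, 3, 7, 9, 0, 10, 2] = (0 6 3 1 5 11 2 8 9)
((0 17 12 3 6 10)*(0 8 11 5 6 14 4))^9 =((0 17 12 3 14 4)(5 6 10 8 11))^9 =(0 3)(4 12)(5 11 8 10 6)(14 17)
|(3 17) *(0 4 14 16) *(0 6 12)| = |(0 4 14 16 6 12)(3 17)| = 6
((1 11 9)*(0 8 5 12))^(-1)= ((0 8 5 12)(1 11 9))^(-1)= (0 12 5 8)(1 9 11)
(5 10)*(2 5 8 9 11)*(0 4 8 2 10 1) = (0 4 8 9 11 10 2 5 1) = [4, 0, 5, 3, 8, 1, 6, 7, 9, 11, 2, 10]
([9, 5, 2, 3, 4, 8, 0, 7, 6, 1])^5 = [6, 9, 2, 3, 4, 1, 8, 7, 5, 0]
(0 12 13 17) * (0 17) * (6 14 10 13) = (17)(0 12 6 14 10 13) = [12, 1, 2, 3, 4, 5, 14, 7, 8, 9, 13, 11, 6, 0, 10, 15, 16, 17]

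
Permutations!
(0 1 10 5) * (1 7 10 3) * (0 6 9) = (0 7 10 5 6 9)(1 3) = [7, 3, 2, 1, 4, 6, 9, 10, 8, 0, 5]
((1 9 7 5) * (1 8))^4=(1 8 5 7 9)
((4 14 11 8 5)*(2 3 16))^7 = ((2 3 16)(4 14 11 8 5))^7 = (2 3 16)(4 11 5 14 8)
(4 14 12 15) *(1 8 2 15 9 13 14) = (1 8 2 15 4)(9 13 14 12) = [0, 8, 15, 3, 1, 5, 6, 7, 2, 13, 10, 11, 9, 14, 12, 4]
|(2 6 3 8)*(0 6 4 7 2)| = |(0 6 3 8)(2 4 7)| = 12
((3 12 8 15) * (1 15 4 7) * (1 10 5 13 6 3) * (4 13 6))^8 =(15)(3 6 5 10 7 4 13 8 12) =((1 15)(3 12 8 13 4 7 10 5 6))^8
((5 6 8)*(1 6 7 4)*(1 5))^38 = ((1 6 8)(4 5 7))^38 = (1 8 6)(4 7 5)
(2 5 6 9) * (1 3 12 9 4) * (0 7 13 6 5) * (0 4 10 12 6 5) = (0 7 13 5)(1 3 6 10 12 9 2 4) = [7, 3, 4, 6, 1, 0, 10, 13, 8, 2, 12, 11, 9, 5]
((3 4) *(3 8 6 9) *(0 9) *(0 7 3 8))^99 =(0 9 8 6 7 3 4)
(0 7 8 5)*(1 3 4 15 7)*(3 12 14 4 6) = (0 1 12 14 4 15 7 8 5)(3 6) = [1, 12, 2, 6, 15, 0, 3, 8, 5, 9, 10, 11, 14, 13, 4, 7]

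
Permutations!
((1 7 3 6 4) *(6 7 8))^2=(1 6)(4 8)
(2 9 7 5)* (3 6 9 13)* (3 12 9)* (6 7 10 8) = (2 13 12 9 10 8 6 3 7 5) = [0, 1, 13, 7, 4, 2, 3, 5, 6, 10, 8, 11, 9, 12]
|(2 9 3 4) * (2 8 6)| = 6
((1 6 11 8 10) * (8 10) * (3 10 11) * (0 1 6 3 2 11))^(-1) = ((0 1 3 10 6 2 11))^(-1) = (0 11 2 6 10 3 1)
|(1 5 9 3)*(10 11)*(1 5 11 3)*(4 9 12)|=8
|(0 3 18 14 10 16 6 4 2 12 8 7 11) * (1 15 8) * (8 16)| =56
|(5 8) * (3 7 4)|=|(3 7 4)(5 8)|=6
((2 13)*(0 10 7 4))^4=(13)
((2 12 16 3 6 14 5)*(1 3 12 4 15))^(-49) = (1 15 4 2 5 14 6 3)(12 16)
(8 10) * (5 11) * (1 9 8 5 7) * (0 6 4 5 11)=(0 6 4 5)(1 9 8 10 11 7)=[6, 9, 2, 3, 5, 0, 4, 1, 10, 8, 11, 7]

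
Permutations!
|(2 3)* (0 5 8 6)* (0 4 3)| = |(0 5 8 6 4 3 2)| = 7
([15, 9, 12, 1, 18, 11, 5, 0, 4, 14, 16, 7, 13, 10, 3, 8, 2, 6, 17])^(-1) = (0 7 11 5 6 17 18 4 8 15)(1 3 14 9)(2 16 10 13 12)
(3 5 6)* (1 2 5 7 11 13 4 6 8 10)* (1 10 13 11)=(1 2 5 8 13 4 6 3 7)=[0, 2, 5, 7, 6, 8, 3, 1, 13, 9, 10, 11, 12, 4]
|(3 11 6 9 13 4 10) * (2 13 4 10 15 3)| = 6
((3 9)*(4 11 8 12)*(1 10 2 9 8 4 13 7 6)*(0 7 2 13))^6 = ((0 7 6 1 10 13 2 9 3 8 12)(4 11))^6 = (0 2 7 9 6 3 1 8 10 12 13)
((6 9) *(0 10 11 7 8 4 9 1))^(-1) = ((0 10 11 7 8 4 9 6 1))^(-1) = (0 1 6 9 4 8 7 11 10)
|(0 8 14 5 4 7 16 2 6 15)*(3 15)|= |(0 8 14 5 4 7 16 2 6 3 15)|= 11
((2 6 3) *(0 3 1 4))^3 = ((0 3 2 6 1 4))^3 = (0 6)(1 3)(2 4)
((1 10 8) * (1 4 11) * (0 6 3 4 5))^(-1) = ((0 6 3 4 11 1 10 8 5))^(-1) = (0 5 8 10 1 11 4 3 6)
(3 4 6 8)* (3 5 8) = [0, 1, 2, 4, 6, 8, 3, 7, 5] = (3 4 6)(5 8)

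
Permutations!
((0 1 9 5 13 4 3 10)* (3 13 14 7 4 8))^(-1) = (0 10 3 8 13 4 7 14 5 9 1)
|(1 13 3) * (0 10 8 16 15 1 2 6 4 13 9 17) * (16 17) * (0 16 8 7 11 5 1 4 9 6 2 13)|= 26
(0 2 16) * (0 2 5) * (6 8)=(0 5)(2 16)(6 8)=[5, 1, 16, 3, 4, 0, 8, 7, 6, 9, 10, 11, 12, 13, 14, 15, 2]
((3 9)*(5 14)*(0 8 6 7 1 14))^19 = (0 14 7 8 5 1 6)(3 9)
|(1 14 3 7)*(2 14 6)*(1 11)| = 7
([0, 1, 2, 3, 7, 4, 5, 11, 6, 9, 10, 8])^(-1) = [0, 1, 2, 3, 5, 6, 8, 4, 11, 9, 10, 7]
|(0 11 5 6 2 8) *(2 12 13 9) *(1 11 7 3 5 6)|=|(0 7 3 5 1 11 6 12 13 9 2 8)|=12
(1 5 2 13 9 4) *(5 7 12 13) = (1 7 12 13 9 4)(2 5) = [0, 7, 5, 3, 1, 2, 6, 12, 8, 4, 10, 11, 13, 9]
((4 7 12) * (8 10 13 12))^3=((4 7 8 10 13 12))^3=(4 10)(7 13)(8 12)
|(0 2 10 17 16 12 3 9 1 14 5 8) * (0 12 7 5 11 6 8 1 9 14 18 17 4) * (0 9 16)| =|(0 2 10 4 9 16 7 5 1 18 17)(3 14 11 6 8 12)| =66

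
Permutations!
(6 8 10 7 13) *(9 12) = [0, 1, 2, 3, 4, 5, 8, 13, 10, 12, 7, 11, 9, 6] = (6 8 10 7 13)(9 12)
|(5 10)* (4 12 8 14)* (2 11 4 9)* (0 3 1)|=|(0 3 1)(2 11 4 12 8 14 9)(5 10)|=42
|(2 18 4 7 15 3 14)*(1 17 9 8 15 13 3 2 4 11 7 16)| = |(1 17 9 8 15 2 18 11 7 13 3 14 4 16)| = 14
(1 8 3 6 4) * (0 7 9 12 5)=(0 7 9 12 5)(1 8 3 6 4)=[7, 8, 2, 6, 1, 0, 4, 9, 3, 12, 10, 11, 5]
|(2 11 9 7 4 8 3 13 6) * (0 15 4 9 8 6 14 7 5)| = |(0 15 4 6 2 11 8 3 13 14 7 9 5)| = 13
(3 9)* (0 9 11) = (0 9 3 11) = [9, 1, 2, 11, 4, 5, 6, 7, 8, 3, 10, 0]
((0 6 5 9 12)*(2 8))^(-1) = ((0 6 5 9 12)(2 8))^(-1) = (0 12 9 5 6)(2 8)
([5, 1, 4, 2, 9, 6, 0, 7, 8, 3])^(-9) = [0, 1, 3, 9, 2, 5, 6, 7, 8, 4]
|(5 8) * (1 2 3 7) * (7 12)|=10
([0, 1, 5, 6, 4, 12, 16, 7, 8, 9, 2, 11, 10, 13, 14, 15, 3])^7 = (2 10 12 5)(3 6 16)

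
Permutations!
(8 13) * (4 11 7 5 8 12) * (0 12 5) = (0 12 4 11 7)(5 8 13) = [12, 1, 2, 3, 11, 8, 6, 0, 13, 9, 10, 7, 4, 5]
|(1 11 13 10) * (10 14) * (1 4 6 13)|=|(1 11)(4 6 13 14 10)|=10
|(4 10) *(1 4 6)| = |(1 4 10 6)| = 4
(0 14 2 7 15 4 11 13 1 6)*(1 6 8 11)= (0 14 2 7 15 4 1 8 11 13 6)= [14, 8, 7, 3, 1, 5, 0, 15, 11, 9, 10, 13, 12, 6, 2, 4]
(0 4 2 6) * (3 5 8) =(0 4 2 6)(3 5 8) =[4, 1, 6, 5, 2, 8, 0, 7, 3]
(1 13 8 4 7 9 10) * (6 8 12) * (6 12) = (1 13 6 8 4 7 9 10) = [0, 13, 2, 3, 7, 5, 8, 9, 4, 10, 1, 11, 12, 6]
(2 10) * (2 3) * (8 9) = (2 10 3)(8 9) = [0, 1, 10, 2, 4, 5, 6, 7, 9, 8, 3]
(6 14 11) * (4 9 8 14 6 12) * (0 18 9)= (0 18 9 8 14 11 12 4)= [18, 1, 2, 3, 0, 5, 6, 7, 14, 8, 10, 12, 4, 13, 11, 15, 16, 17, 9]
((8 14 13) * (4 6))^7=((4 6)(8 14 13))^7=(4 6)(8 14 13)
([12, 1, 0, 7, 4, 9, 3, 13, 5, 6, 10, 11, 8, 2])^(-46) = (0 9 13 8 3)(2 5 7 12 6)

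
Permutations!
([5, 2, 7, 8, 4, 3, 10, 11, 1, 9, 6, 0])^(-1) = (0 11 7 2 1 8 3 5)(6 10)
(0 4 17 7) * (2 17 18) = (0 4 18 2 17 7) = [4, 1, 17, 3, 18, 5, 6, 0, 8, 9, 10, 11, 12, 13, 14, 15, 16, 7, 2]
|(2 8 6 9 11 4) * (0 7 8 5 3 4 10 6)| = |(0 7 8)(2 5 3 4)(6 9 11 10)| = 12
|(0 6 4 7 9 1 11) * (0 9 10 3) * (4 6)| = |(0 4 7 10 3)(1 11 9)| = 15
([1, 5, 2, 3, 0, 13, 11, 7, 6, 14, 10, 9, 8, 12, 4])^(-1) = (0 4 14 9 11 6 8 12 13 5 1)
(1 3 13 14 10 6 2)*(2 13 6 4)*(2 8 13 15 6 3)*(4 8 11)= (1 2)(4 11)(6 15)(8 13 14 10)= [0, 2, 1, 3, 11, 5, 15, 7, 13, 9, 8, 4, 12, 14, 10, 6]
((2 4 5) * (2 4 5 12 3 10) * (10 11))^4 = (2 3 5 11 4 10 12)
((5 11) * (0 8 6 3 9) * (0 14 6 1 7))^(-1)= ((0 8 1 7)(3 9 14 6)(5 11))^(-1)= (0 7 1 8)(3 6 14 9)(5 11)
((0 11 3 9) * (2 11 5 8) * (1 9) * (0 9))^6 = (0 1 3 11 2 8 5)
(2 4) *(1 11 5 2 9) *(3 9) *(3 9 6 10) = [0, 11, 4, 6, 9, 2, 10, 7, 8, 1, 3, 5] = (1 11 5 2 4 9)(3 6 10)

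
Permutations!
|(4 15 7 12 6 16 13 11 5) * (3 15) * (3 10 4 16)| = |(3 15 7 12 6)(4 10)(5 16 13 11)| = 20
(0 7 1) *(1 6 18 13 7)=(0 1)(6 18 13 7)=[1, 0, 2, 3, 4, 5, 18, 6, 8, 9, 10, 11, 12, 7, 14, 15, 16, 17, 13]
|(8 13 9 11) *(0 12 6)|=|(0 12 6)(8 13 9 11)|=12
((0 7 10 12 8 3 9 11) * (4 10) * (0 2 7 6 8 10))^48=(12)(0 3 2)(4 8 11)(6 9 7)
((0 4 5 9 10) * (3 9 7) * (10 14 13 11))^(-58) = (0 5 3 14 11)(4 7 9 13 10)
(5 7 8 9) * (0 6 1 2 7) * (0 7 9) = (0 6 1 2 9 5 7 8) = [6, 2, 9, 3, 4, 7, 1, 8, 0, 5]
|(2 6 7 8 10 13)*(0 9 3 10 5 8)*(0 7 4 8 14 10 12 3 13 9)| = 18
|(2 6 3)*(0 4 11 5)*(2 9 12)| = 20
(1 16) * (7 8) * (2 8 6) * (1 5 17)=(1 16 5 17)(2 8 7 6)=[0, 16, 8, 3, 4, 17, 2, 6, 7, 9, 10, 11, 12, 13, 14, 15, 5, 1]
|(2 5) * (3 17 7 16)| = 4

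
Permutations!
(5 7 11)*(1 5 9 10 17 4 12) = [0, 5, 2, 3, 12, 7, 6, 11, 8, 10, 17, 9, 1, 13, 14, 15, 16, 4] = (1 5 7 11 9 10 17 4 12)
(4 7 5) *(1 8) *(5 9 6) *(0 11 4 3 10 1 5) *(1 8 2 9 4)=(0 11 1 2 9 6)(3 10 8 5)(4 7)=[11, 2, 9, 10, 7, 3, 0, 4, 5, 6, 8, 1]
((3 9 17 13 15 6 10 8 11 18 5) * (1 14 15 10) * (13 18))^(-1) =(1 6 15 14)(3 5 18 17 9)(8 10 13 11)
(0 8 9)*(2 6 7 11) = [8, 1, 6, 3, 4, 5, 7, 11, 9, 0, 10, 2] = (0 8 9)(2 6 7 11)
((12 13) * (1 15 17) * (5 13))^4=(1 15 17)(5 13 12)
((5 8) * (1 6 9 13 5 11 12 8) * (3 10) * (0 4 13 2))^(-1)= ((0 4 13 5 1 6 9 2)(3 10)(8 11 12))^(-1)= (0 2 9 6 1 5 13 4)(3 10)(8 12 11)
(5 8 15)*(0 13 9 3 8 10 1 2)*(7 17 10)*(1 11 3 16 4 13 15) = [15, 2, 0, 8, 13, 7, 6, 17, 1, 16, 11, 3, 12, 9, 14, 5, 4, 10] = (0 15 5 7 17 10 11 3 8 1 2)(4 13 9 16)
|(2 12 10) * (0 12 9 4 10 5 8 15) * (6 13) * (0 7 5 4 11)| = 28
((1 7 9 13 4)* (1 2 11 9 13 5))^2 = (1 13 2 9)(4 11 5 7)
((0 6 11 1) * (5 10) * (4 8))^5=((0 6 11 1)(4 8)(5 10))^5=(0 6 11 1)(4 8)(5 10)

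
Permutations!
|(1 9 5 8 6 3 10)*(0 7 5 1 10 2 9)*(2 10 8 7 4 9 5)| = 12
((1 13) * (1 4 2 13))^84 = (13)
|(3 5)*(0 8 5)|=|(0 8 5 3)|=4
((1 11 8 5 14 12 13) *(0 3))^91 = (14)(0 3)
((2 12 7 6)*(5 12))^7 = ((2 5 12 7 6))^7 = (2 12 6 5 7)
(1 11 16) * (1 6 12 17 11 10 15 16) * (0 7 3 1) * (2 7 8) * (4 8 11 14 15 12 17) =(0 11)(1 10 12 4 8 2 7 3)(6 17 14 15 16) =[11, 10, 7, 1, 8, 5, 17, 3, 2, 9, 12, 0, 4, 13, 15, 16, 6, 14]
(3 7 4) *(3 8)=(3 7 4 8)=[0, 1, 2, 7, 8, 5, 6, 4, 3]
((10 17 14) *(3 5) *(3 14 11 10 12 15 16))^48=(17)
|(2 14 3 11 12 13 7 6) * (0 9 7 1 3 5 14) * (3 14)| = 35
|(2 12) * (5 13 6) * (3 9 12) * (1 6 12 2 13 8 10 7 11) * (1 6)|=|(2 3 9)(5 8 10 7 11 6)(12 13)|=6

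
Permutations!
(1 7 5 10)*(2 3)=(1 7 5 10)(2 3)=[0, 7, 3, 2, 4, 10, 6, 5, 8, 9, 1]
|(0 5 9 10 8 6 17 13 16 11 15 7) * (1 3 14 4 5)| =16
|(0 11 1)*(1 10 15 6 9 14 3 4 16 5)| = |(0 11 10 15 6 9 14 3 4 16 5 1)| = 12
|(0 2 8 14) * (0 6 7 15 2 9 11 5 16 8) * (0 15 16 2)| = 30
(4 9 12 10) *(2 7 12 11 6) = (2 7 12 10 4 9 11 6) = [0, 1, 7, 3, 9, 5, 2, 12, 8, 11, 4, 6, 10]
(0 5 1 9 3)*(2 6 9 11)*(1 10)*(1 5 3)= (0 3)(1 11 2 6 9)(5 10)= [3, 11, 6, 0, 4, 10, 9, 7, 8, 1, 5, 2]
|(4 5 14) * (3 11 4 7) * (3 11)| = 5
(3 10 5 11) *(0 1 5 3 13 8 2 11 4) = [1, 5, 11, 10, 0, 4, 6, 7, 2, 9, 3, 13, 12, 8] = (0 1 5 4)(2 11 13 8)(3 10)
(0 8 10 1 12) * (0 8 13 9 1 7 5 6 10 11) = (0 13 9 1 12 8 11)(5 6 10 7) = [13, 12, 2, 3, 4, 6, 10, 5, 11, 1, 7, 0, 8, 9]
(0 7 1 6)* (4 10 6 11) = (0 7 1 11 4 10 6) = [7, 11, 2, 3, 10, 5, 0, 1, 8, 9, 6, 4]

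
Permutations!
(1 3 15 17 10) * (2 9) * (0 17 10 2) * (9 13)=(0 17 2 13 9)(1 3 15 10)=[17, 3, 13, 15, 4, 5, 6, 7, 8, 0, 1, 11, 12, 9, 14, 10, 16, 2]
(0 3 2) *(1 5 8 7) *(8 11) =(0 3 2)(1 5 11 8 7) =[3, 5, 0, 2, 4, 11, 6, 1, 7, 9, 10, 8]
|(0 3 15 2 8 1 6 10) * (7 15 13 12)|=11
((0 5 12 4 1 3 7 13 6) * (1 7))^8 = (0 5 12 4 7 13 6)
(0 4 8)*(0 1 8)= (0 4)(1 8)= [4, 8, 2, 3, 0, 5, 6, 7, 1]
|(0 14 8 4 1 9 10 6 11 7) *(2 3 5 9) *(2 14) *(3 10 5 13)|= |(0 2 10 6 11 7)(1 14 8 4)(3 13)(5 9)|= 12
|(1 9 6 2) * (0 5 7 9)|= 7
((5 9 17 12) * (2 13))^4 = (17)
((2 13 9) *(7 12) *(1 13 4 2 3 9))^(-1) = ((1 13)(2 4)(3 9)(7 12))^(-1) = (1 13)(2 4)(3 9)(7 12)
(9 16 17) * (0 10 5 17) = [10, 1, 2, 3, 4, 17, 6, 7, 8, 16, 5, 11, 12, 13, 14, 15, 0, 9] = (0 10 5 17 9 16)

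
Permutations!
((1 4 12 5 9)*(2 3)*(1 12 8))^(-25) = ((1 4 8)(2 3)(5 9 12))^(-25) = (1 8 4)(2 3)(5 12 9)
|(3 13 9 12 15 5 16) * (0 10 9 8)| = |(0 10 9 12 15 5 16 3 13 8)| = 10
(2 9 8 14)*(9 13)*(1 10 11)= (1 10 11)(2 13 9 8 14)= [0, 10, 13, 3, 4, 5, 6, 7, 14, 8, 11, 1, 12, 9, 2]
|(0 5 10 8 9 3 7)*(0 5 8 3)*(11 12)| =12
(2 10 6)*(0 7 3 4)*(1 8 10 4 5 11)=(0 7 3 5 11 1 8 10 6 2 4)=[7, 8, 4, 5, 0, 11, 2, 3, 10, 9, 6, 1]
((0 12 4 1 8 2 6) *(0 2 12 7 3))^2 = (0 3 7)(1 12)(4 8)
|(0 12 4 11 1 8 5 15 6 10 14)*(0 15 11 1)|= |(0 12 4 1 8 5 11)(6 10 14 15)|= 28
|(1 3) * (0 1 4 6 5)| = |(0 1 3 4 6 5)| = 6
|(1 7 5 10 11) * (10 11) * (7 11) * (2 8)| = |(1 11)(2 8)(5 7)| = 2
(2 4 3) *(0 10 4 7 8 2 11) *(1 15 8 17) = [10, 15, 7, 11, 3, 5, 6, 17, 2, 9, 4, 0, 12, 13, 14, 8, 16, 1] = (0 10 4 3 11)(1 15 8 2 7 17)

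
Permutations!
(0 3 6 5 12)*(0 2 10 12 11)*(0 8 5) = (0 3 6)(2 10 12)(5 11 8) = [3, 1, 10, 6, 4, 11, 0, 7, 5, 9, 12, 8, 2]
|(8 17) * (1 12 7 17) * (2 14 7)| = |(1 12 2 14 7 17 8)| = 7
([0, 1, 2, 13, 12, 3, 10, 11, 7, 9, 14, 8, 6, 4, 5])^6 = [0, 1, 2, 14, 3, 10, 4, 7, 8, 9, 12, 11, 13, 5, 6]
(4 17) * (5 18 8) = (4 17)(5 18 8) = [0, 1, 2, 3, 17, 18, 6, 7, 5, 9, 10, 11, 12, 13, 14, 15, 16, 4, 8]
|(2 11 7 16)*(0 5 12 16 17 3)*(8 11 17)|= |(0 5 12 16 2 17 3)(7 8 11)|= 21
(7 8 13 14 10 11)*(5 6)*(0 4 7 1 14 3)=[4, 14, 2, 0, 7, 6, 5, 8, 13, 9, 11, 1, 12, 3, 10]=(0 4 7 8 13 3)(1 14 10 11)(5 6)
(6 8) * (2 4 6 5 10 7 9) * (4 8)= [0, 1, 8, 3, 6, 10, 4, 9, 5, 2, 7]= (2 8 5 10 7 9)(4 6)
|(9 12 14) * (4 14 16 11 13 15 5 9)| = 14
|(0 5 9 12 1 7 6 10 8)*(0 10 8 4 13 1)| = 28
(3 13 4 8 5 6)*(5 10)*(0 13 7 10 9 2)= (0 13 4 8 9 2)(3 7 10 5 6)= [13, 1, 0, 7, 8, 6, 3, 10, 9, 2, 5, 11, 12, 4]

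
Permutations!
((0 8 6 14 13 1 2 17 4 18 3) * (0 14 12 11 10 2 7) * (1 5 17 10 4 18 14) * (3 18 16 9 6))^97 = ((18)(0 8 3 1 7)(2 10)(4 14 13 5 17 16 9 6 12 11))^97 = (18)(0 3 7 8 1)(2 10)(4 6 17 14 12 16 13 11 9 5)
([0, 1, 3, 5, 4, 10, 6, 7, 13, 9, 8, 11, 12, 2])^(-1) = (2 13 8 10 5 3)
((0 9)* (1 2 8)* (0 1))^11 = (0 9 1 2 8)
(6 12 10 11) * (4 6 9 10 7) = [0, 1, 2, 3, 6, 5, 12, 4, 8, 10, 11, 9, 7] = (4 6 12 7)(9 10 11)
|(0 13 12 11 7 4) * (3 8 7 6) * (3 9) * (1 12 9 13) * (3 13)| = 18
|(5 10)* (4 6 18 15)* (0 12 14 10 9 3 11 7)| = |(0 12 14 10 5 9 3 11 7)(4 6 18 15)| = 36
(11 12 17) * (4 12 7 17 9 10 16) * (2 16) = (2 16 4 12 9 10)(7 17 11) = [0, 1, 16, 3, 12, 5, 6, 17, 8, 10, 2, 7, 9, 13, 14, 15, 4, 11]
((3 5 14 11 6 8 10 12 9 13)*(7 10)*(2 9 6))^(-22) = (2 11 14 5 3 13 9)(6 10 8 12 7)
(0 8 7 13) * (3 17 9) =(0 8 7 13)(3 17 9) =[8, 1, 2, 17, 4, 5, 6, 13, 7, 3, 10, 11, 12, 0, 14, 15, 16, 9]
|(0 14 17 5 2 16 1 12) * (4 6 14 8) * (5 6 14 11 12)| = 8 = |(0 8 4 14 17 6 11 12)(1 5 2 16)|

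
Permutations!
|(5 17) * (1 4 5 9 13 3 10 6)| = 9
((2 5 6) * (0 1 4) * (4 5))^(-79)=(0 4 2 6 5 1)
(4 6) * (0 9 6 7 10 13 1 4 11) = (0 9 6 11)(1 4 7 10 13) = [9, 4, 2, 3, 7, 5, 11, 10, 8, 6, 13, 0, 12, 1]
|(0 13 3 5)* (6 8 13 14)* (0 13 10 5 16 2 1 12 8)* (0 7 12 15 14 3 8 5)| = 14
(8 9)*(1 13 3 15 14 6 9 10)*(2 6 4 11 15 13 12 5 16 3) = (1 12 5 16 3 13 2 6 9 8 10)(4 11 15 14) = [0, 12, 6, 13, 11, 16, 9, 7, 10, 8, 1, 15, 5, 2, 4, 14, 3]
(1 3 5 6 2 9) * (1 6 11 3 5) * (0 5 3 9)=[5, 3, 0, 1, 4, 11, 2, 7, 8, 6, 10, 9]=(0 5 11 9 6 2)(1 3)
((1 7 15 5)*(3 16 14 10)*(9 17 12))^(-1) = ((1 7 15 5)(3 16 14 10)(9 17 12))^(-1) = (1 5 15 7)(3 10 14 16)(9 12 17)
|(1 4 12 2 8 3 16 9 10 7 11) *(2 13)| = 12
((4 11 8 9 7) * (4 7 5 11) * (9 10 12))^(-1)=((5 11 8 10 12 9))^(-1)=(5 9 12 10 8 11)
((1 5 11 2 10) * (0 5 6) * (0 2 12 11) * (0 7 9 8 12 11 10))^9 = (0 2 6 1 10 12 8 9 7 5)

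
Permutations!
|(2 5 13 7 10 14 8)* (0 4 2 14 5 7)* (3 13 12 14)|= 11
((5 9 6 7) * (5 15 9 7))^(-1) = (5 6 9 15 7)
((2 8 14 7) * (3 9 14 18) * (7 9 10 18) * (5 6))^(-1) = (2 7 8)(3 18 10)(5 6)(9 14)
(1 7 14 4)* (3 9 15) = (1 7 14 4)(3 9 15) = [0, 7, 2, 9, 1, 5, 6, 14, 8, 15, 10, 11, 12, 13, 4, 3]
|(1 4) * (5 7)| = 2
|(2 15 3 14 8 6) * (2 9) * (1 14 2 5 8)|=12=|(1 14)(2 15 3)(5 8 6 9)|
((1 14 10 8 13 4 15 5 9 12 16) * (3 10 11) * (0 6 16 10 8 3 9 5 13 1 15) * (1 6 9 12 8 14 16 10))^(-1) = ((0 9 8 6 10 3 14 11 12 1 16 15 13 4))^(-1) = (0 4 13 15 16 1 12 11 14 3 10 6 8 9)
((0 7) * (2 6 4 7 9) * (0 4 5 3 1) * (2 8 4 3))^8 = ((0 9 8 4 7 3 1)(2 6 5))^8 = (0 9 8 4 7 3 1)(2 5 6)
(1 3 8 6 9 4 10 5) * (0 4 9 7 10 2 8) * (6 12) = [4, 3, 8, 0, 2, 1, 7, 10, 12, 9, 5, 11, 6] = (0 4 2 8 12 6 7 10 5 1 3)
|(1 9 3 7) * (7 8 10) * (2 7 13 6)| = |(1 9 3 8 10 13 6 2 7)| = 9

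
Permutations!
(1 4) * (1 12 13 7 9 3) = (1 4 12 13 7 9 3) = [0, 4, 2, 1, 12, 5, 6, 9, 8, 3, 10, 11, 13, 7]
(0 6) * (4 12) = (0 6)(4 12) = [6, 1, 2, 3, 12, 5, 0, 7, 8, 9, 10, 11, 4]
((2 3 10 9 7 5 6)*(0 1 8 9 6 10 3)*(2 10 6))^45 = ((0 1 8 9 7 5 6 10 2))^45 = (10)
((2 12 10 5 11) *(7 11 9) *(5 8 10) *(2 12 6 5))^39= ((2 6 5 9 7 11 12)(8 10))^39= (2 7 6 11 5 12 9)(8 10)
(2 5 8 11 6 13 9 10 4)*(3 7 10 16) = [0, 1, 5, 7, 2, 8, 13, 10, 11, 16, 4, 6, 12, 9, 14, 15, 3] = (2 5 8 11 6 13 9 16 3 7 10 4)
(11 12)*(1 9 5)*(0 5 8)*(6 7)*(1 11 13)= (0 5 11 12 13 1 9 8)(6 7)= [5, 9, 2, 3, 4, 11, 7, 6, 0, 8, 10, 12, 13, 1]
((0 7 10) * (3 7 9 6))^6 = ((0 9 6 3 7 10))^6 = (10)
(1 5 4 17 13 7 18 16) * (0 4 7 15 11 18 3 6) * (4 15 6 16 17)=(0 15 11 18 17 13 6)(1 5 7 3 16)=[15, 5, 2, 16, 4, 7, 0, 3, 8, 9, 10, 18, 12, 6, 14, 11, 1, 13, 17]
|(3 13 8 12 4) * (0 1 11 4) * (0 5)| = 9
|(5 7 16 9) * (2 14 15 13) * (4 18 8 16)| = |(2 14 15 13)(4 18 8 16 9 5 7)| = 28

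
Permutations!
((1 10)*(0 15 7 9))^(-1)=((0 15 7 9)(1 10))^(-1)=(0 9 7 15)(1 10)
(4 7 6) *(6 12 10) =(4 7 12 10 6) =[0, 1, 2, 3, 7, 5, 4, 12, 8, 9, 6, 11, 10]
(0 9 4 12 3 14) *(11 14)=(0 9 4 12 3 11 14)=[9, 1, 2, 11, 12, 5, 6, 7, 8, 4, 10, 14, 3, 13, 0]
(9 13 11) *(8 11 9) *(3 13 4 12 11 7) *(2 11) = [0, 1, 11, 13, 12, 5, 6, 3, 7, 4, 10, 8, 2, 9] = (2 11 8 7 3 13 9 4 12)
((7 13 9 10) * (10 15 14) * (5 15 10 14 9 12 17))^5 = (5 13 9 17 7 15 12 10)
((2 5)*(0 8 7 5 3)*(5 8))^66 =((0 5 2 3)(7 8))^66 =(8)(0 2)(3 5)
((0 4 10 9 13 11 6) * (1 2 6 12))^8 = ((0 4 10 9 13 11 12 1 2 6))^8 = (0 2 12 13 10)(1 11 9 4 6)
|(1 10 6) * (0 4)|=|(0 4)(1 10 6)|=6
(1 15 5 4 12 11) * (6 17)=(1 15 5 4 12 11)(6 17)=[0, 15, 2, 3, 12, 4, 17, 7, 8, 9, 10, 1, 11, 13, 14, 5, 16, 6]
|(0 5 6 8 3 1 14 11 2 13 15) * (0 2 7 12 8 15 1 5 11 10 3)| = |(0 11 7 12 8)(1 14 10 3 5 6 15 2 13)| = 45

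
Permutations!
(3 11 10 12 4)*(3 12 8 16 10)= (3 11)(4 12)(8 16 10)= [0, 1, 2, 11, 12, 5, 6, 7, 16, 9, 8, 3, 4, 13, 14, 15, 10]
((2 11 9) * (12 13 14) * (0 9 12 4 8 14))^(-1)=(0 13 12 11 2 9)(4 14 8)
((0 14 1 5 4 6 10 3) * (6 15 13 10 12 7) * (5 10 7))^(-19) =(0 14 1 10 3)(4 13 6 5 15 7 12)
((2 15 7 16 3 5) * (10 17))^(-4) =((2 15 7 16 3 5)(10 17))^(-4) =(17)(2 7 3)(5 15 16)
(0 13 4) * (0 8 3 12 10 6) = [13, 1, 2, 12, 8, 5, 0, 7, 3, 9, 6, 11, 10, 4] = (0 13 4 8 3 12 10 6)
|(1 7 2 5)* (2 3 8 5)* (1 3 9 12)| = |(1 7 9 12)(3 8 5)| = 12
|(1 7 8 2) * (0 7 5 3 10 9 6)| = 10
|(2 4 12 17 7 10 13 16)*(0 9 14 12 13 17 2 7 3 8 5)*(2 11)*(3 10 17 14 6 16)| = |(0 9 6 16 7 17 10 14 12 11 2 4 13 3 8 5)| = 16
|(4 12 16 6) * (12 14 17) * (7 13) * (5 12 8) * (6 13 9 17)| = 24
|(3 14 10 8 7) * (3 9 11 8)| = 12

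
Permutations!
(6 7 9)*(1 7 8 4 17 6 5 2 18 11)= (1 7 9 5 2 18 11)(4 17 6 8)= [0, 7, 18, 3, 17, 2, 8, 9, 4, 5, 10, 1, 12, 13, 14, 15, 16, 6, 11]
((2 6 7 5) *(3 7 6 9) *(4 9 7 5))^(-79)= (2 5 3 9 4 7)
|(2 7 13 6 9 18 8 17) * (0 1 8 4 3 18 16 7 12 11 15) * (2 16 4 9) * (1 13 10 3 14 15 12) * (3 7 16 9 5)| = 66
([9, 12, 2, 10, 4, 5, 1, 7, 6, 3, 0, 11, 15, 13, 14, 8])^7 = (0 10 3 9)(1 15 6 12 8)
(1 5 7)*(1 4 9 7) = (1 5)(4 9 7) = [0, 5, 2, 3, 9, 1, 6, 4, 8, 7]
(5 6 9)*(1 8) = (1 8)(5 6 9) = [0, 8, 2, 3, 4, 6, 9, 7, 1, 5]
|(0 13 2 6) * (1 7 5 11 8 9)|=12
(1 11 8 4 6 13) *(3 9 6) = (1 11 8 4 3 9 6 13) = [0, 11, 2, 9, 3, 5, 13, 7, 4, 6, 10, 8, 12, 1]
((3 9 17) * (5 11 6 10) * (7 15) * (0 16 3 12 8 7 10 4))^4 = ((0 16 3 9 17 12 8 7 15 10 5 11 6 4))^4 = (0 17 15 6 3 8 5)(4 9 7 11 16 12 10)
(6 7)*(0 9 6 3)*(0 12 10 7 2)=(0 9 6 2)(3 12 10 7)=[9, 1, 0, 12, 4, 5, 2, 3, 8, 6, 7, 11, 10]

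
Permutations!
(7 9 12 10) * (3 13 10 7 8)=(3 13 10 8)(7 9 12)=[0, 1, 2, 13, 4, 5, 6, 9, 3, 12, 8, 11, 7, 10]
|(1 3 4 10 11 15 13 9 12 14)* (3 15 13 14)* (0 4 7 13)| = |(0 4 10 11)(1 15 14)(3 7 13 9 12)| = 60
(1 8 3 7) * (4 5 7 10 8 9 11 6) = (1 9 11 6 4 5 7)(3 10 8) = [0, 9, 2, 10, 5, 7, 4, 1, 3, 11, 8, 6]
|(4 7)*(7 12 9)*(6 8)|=4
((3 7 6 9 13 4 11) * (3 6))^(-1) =((3 7)(4 11 6 9 13))^(-1) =(3 7)(4 13 9 6 11)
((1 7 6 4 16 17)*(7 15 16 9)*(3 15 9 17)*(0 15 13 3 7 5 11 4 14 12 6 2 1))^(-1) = (0 17 4 11 5 9 1 2 7 16 15)(3 13)(6 12 14)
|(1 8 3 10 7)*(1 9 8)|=|(3 10 7 9 8)|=5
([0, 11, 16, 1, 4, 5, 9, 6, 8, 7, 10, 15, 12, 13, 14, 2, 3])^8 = [0, 15, 3, 11, 4, 5, 7, 9, 8, 6, 10, 2, 12, 13, 14, 16, 1]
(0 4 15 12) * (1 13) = (0 4 15 12)(1 13) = [4, 13, 2, 3, 15, 5, 6, 7, 8, 9, 10, 11, 0, 1, 14, 12]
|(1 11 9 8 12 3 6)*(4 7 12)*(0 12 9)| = |(0 12 3 6 1 11)(4 7 9 8)| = 12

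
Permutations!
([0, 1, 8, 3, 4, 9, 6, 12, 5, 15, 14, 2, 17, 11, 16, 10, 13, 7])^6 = (17)(2 14 5 13 15)(8 16 9 11 10)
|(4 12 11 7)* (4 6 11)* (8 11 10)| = |(4 12)(6 10 8 11 7)| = 10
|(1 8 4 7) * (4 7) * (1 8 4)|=2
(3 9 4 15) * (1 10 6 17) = (1 10 6 17)(3 9 4 15) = [0, 10, 2, 9, 15, 5, 17, 7, 8, 4, 6, 11, 12, 13, 14, 3, 16, 1]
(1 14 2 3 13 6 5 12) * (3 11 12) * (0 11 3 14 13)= (0 11 12 1 13 6 5 14 2 3)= [11, 13, 3, 0, 4, 14, 5, 7, 8, 9, 10, 12, 1, 6, 2]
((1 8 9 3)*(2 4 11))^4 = (2 4 11)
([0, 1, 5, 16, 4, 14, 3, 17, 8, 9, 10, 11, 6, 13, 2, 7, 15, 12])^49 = [0, 1, 5, 3, 4, 14, 6, 7, 8, 9, 10, 11, 12, 13, 2, 15, 16, 17]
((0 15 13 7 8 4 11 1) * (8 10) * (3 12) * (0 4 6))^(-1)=((0 15 13 7 10 8 6)(1 4 11)(3 12))^(-1)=(0 6 8 10 7 13 15)(1 11 4)(3 12)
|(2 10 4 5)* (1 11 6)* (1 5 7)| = 8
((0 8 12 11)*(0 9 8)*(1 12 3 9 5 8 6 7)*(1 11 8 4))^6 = (1 7 8 5 9)(3 4 6 12 11)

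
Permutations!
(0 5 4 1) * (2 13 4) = (0 5 2 13 4 1) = [5, 0, 13, 3, 1, 2, 6, 7, 8, 9, 10, 11, 12, 4]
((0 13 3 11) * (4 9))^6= (0 3)(11 13)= ((0 13 3 11)(4 9))^6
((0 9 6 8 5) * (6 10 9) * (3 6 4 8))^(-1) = (0 5 8 4)(3 6)(9 10)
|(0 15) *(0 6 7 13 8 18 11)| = 8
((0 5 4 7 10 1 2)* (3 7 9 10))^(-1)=(0 2 1 10 9 4 5)(3 7)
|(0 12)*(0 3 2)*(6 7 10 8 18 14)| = |(0 12 3 2)(6 7 10 8 18 14)| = 12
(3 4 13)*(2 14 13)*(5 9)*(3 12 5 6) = (2 14 13 12 5 9 6 3 4) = [0, 1, 14, 4, 2, 9, 3, 7, 8, 6, 10, 11, 5, 12, 13]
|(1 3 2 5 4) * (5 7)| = |(1 3 2 7 5 4)| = 6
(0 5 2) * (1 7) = (0 5 2)(1 7) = [5, 7, 0, 3, 4, 2, 6, 1]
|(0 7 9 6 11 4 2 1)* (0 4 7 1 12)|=20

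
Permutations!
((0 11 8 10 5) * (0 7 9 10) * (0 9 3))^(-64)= (11)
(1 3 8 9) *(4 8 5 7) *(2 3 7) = [0, 7, 3, 5, 8, 2, 6, 4, 9, 1] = (1 7 4 8 9)(2 3 5)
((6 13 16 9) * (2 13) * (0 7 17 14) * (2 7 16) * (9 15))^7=((0 16 15 9 6 7 17 14)(2 13))^7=(0 14 17 7 6 9 15 16)(2 13)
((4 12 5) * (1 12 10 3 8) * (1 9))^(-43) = ((1 12 5 4 10 3 8 9))^(-43) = (1 3 5 9 10 12 8 4)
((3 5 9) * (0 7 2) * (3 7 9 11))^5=(0 9 7 2)(3 11 5)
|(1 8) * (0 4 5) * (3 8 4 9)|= 7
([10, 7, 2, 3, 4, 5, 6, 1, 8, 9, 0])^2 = [0, 1, 2, 3, 4, 5, 6, 7, 8, 9, 10]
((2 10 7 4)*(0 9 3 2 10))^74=(0 3)(2 9)(4 7 10)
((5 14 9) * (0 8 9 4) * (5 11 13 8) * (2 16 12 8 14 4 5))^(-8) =((0 2 16 12 8 9 11 13 14 5 4))^(-8) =(0 12 11 5 2 8 13 4 16 9 14)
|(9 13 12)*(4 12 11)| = |(4 12 9 13 11)| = 5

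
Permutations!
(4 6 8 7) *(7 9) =(4 6 8 9 7) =[0, 1, 2, 3, 6, 5, 8, 4, 9, 7]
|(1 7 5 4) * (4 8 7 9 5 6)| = 7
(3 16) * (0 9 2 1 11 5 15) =[9, 11, 1, 16, 4, 15, 6, 7, 8, 2, 10, 5, 12, 13, 14, 0, 3] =(0 9 2 1 11 5 15)(3 16)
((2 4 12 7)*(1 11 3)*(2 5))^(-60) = (12)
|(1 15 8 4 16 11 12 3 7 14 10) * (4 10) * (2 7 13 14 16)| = |(1 15 8 10)(2 7 16 11 12 3 13 14 4)| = 36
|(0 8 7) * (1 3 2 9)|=|(0 8 7)(1 3 2 9)|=12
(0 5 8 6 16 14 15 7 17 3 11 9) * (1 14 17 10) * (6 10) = [5, 14, 2, 11, 4, 8, 16, 6, 10, 0, 1, 9, 12, 13, 15, 7, 17, 3] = (0 5 8 10 1 14 15 7 6 16 17 3 11 9)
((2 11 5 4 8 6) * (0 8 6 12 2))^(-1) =((0 8 12 2 11 5 4 6))^(-1) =(0 6 4 5 11 2 12 8)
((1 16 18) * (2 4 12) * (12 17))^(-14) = (1 16 18)(2 17)(4 12)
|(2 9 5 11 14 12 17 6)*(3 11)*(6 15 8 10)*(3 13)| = |(2 9 5 13 3 11 14 12 17 15 8 10 6)| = 13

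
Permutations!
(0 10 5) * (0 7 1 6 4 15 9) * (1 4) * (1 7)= (0 10 5 1 6 7 4 15 9)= [10, 6, 2, 3, 15, 1, 7, 4, 8, 0, 5, 11, 12, 13, 14, 9]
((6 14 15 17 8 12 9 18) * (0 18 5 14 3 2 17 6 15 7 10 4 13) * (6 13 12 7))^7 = ((0 18 15 13)(2 17 8 7 10 4 12 9 5 14 6 3))^7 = (0 13 15 18)(2 9 8 14 10 3 12 17 5 7 6 4)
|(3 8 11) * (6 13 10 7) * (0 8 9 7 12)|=|(0 8 11 3 9 7 6 13 10 12)|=10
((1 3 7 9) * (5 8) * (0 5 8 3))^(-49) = (0 1 9 7 3 5)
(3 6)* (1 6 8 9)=(1 6 3 8 9)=[0, 6, 2, 8, 4, 5, 3, 7, 9, 1]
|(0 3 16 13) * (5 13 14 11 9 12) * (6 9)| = |(0 3 16 14 11 6 9 12 5 13)| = 10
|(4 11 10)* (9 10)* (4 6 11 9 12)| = |(4 9 10 6 11 12)| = 6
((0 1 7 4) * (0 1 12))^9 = ((0 12)(1 7 4))^9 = (0 12)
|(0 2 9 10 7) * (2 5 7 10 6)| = |(10)(0 5 7)(2 9 6)| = 3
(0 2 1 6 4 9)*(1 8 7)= [2, 6, 8, 3, 9, 5, 4, 1, 7, 0]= (0 2 8 7 1 6 4 9)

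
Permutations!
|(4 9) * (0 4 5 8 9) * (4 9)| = 5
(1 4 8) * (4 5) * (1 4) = [0, 5, 2, 3, 8, 1, 6, 7, 4] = (1 5)(4 8)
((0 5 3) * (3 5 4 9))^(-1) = (0 3 9 4)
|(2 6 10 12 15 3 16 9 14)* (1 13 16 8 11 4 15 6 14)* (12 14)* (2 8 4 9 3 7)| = |(1 13 16 3 4 15 7 2 12 6 10 14 8 11 9)| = 15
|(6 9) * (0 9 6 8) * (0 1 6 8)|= |(0 9)(1 6 8)|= 6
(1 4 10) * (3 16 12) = [0, 4, 2, 16, 10, 5, 6, 7, 8, 9, 1, 11, 3, 13, 14, 15, 12] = (1 4 10)(3 16 12)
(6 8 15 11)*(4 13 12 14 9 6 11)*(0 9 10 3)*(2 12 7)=(0 9 6 8 15 4 13 7 2 12 14 10 3)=[9, 1, 12, 0, 13, 5, 8, 2, 15, 6, 3, 11, 14, 7, 10, 4]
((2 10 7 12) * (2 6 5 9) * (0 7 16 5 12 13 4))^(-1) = ((0 7 13 4)(2 10 16 5 9)(6 12))^(-1) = (0 4 13 7)(2 9 5 16 10)(6 12)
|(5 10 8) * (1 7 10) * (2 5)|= 6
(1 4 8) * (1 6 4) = (4 8 6) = [0, 1, 2, 3, 8, 5, 4, 7, 6]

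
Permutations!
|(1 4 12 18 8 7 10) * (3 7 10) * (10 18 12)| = |(1 4 10)(3 7)(8 18)| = 6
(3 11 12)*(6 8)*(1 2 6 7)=(1 2 6 8 7)(3 11 12)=[0, 2, 6, 11, 4, 5, 8, 1, 7, 9, 10, 12, 3]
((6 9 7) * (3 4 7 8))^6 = (9)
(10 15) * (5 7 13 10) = (5 7 13 10 15) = [0, 1, 2, 3, 4, 7, 6, 13, 8, 9, 15, 11, 12, 10, 14, 5]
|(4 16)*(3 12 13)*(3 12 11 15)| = 6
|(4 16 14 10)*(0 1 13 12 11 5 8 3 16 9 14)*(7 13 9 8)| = |(0 1 9 14 10 4 8 3 16)(5 7 13 12 11)| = 45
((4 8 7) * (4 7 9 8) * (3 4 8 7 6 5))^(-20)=((3 4 8 9 7 6 5))^(-20)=(3 4 8 9 7 6 5)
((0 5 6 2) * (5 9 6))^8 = (9) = ((0 9 6 2))^8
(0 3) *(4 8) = (0 3)(4 8) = [3, 1, 2, 0, 8, 5, 6, 7, 4]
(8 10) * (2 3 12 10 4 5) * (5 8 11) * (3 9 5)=(2 9 5)(3 12 10 11)(4 8)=[0, 1, 9, 12, 8, 2, 6, 7, 4, 5, 11, 3, 10]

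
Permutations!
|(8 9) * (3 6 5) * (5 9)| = |(3 6 9 8 5)| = 5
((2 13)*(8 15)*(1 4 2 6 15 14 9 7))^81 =(1 4 2 13 6 15 8 14 9 7)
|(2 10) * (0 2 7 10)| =|(0 2)(7 10)| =2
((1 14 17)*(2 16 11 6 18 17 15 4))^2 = ((1 14 15 4 2 16 11 6 18 17))^2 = (1 15 2 11 18)(4 16 6 17 14)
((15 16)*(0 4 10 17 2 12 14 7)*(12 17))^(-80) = (17)(0 14 10)(4 7 12)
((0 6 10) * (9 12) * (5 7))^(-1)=(0 10 6)(5 7)(9 12)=((0 6 10)(5 7)(9 12))^(-1)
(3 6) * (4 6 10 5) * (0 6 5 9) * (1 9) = (0 6 3 10 1 9)(4 5) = [6, 9, 2, 10, 5, 4, 3, 7, 8, 0, 1]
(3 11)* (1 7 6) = (1 7 6)(3 11) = [0, 7, 2, 11, 4, 5, 1, 6, 8, 9, 10, 3]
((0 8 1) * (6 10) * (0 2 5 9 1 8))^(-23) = ((1 2 5 9)(6 10))^(-23) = (1 2 5 9)(6 10)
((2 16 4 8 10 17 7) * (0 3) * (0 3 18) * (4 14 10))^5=(0 18)(2 7 17 10 14 16)(4 8)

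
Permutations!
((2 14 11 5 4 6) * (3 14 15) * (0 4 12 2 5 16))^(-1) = ((0 4 6 5 12 2 15 3 14 11 16))^(-1) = (0 16 11 14 3 15 2 12 5 6 4)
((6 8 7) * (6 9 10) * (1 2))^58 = ((1 2)(6 8 7 9 10))^58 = (6 9 8 10 7)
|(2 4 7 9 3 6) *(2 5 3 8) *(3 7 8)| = 15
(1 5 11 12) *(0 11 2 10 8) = (0 11 12 1 5 2 10 8) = [11, 5, 10, 3, 4, 2, 6, 7, 0, 9, 8, 12, 1]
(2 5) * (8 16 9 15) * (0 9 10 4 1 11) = (0 9 15 8 16 10 4 1 11)(2 5) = [9, 11, 5, 3, 1, 2, 6, 7, 16, 15, 4, 0, 12, 13, 14, 8, 10]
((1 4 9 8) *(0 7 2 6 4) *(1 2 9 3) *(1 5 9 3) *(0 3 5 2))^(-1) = (0 8 9 5 7)(1 4 6 2 3)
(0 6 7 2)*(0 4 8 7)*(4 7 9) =(0 6)(2 7)(4 8 9) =[6, 1, 7, 3, 8, 5, 0, 2, 9, 4]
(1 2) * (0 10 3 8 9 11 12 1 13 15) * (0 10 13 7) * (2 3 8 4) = (0 13 15 10 8 9 11 12 1 3 4 2 7) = [13, 3, 7, 4, 2, 5, 6, 0, 9, 11, 8, 12, 1, 15, 14, 10]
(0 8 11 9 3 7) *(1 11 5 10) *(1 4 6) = (0 8 5 10 4 6 1 11 9 3 7) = [8, 11, 2, 7, 6, 10, 1, 0, 5, 3, 4, 9]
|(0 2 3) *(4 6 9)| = |(0 2 3)(4 6 9)| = 3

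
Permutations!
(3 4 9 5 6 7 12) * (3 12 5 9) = [0, 1, 2, 4, 3, 6, 7, 5, 8, 9, 10, 11, 12] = (12)(3 4)(5 6 7)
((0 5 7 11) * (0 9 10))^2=(0 7 9)(5 11 10)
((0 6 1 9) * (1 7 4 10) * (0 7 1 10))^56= ((10)(0 6 1 9 7 4))^56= (10)(0 1 7)(4 6 9)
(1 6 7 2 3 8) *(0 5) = (0 5)(1 6 7 2 3 8) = [5, 6, 3, 8, 4, 0, 7, 2, 1]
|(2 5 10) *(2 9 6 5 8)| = 4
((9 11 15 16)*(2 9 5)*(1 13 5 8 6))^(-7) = ((1 13 5 2 9 11 15 16 8 6))^(-7) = (1 2 15 6 5 11 8 13 9 16)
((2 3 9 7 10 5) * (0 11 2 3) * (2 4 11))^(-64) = (11)(3 9 7 10 5)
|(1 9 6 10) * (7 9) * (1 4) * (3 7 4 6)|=6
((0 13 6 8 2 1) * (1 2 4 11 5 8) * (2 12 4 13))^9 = (0 1 6 13 8 5 11 4 12 2)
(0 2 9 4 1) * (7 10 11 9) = (0 2 7 10 11 9 4 1) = [2, 0, 7, 3, 1, 5, 6, 10, 8, 4, 11, 9]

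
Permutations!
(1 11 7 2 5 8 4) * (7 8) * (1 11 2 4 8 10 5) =(1 2)(4 11 10 5 7) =[0, 2, 1, 3, 11, 7, 6, 4, 8, 9, 5, 10]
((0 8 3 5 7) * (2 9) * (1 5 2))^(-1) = (0 7 5 1 9 2 3 8)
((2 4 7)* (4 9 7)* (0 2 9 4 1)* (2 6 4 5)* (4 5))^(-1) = (0 1 4 2 5 6)(7 9)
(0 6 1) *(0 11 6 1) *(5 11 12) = (0 1 12 5 11 6) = [1, 12, 2, 3, 4, 11, 0, 7, 8, 9, 10, 6, 5]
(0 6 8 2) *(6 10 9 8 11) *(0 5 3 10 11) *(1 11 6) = (0 6)(1 11)(2 5 3 10 9 8) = [6, 11, 5, 10, 4, 3, 0, 7, 2, 8, 9, 1]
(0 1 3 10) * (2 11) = (0 1 3 10)(2 11) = [1, 3, 11, 10, 4, 5, 6, 7, 8, 9, 0, 2]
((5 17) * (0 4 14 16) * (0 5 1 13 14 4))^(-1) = ((1 13 14 16 5 17))^(-1) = (1 17 5 16 14 13)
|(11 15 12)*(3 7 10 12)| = 6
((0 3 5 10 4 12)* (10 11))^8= (0 3 5 11 10 4 12)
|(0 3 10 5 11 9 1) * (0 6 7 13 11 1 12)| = 11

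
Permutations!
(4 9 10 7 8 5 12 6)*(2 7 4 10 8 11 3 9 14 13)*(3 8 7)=(2 3 9 7 11 8 5 12 6 10 4 14 13)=[0, 1, 3, 9, 14, 12, 10, 11, 5, 7, 4, 8, 6, 2, 13]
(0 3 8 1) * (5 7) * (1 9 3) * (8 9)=(0 1)(3 9)(5 7)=[1, 0, 2, 9, 4, 7, 6, 5, 8, 3]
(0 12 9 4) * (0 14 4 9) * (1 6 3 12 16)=(0 16 1 6 3 12)(4 14)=[16, 6, 2, 12, 14, 5, 3, 7, 8, 9, 10, 11, 0, 13, 4, 15, 1]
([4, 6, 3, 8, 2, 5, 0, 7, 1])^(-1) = [6, 8, 4, 2, 0, 5, 1, 7, 3]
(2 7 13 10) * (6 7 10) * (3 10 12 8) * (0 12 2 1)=(0 12 8 3 10 1)(6 7 13)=[12, 0, 2, 10, 4, 5, 7, 13, 3, 9, 1, 11, 8, 6]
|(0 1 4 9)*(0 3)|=5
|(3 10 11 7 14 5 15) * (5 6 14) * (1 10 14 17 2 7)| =|(1 10 11)(2 7 5 15 3 14 6 17)| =24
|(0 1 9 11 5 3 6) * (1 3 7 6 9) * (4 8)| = 14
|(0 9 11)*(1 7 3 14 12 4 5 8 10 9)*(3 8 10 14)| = |(0 1 7 8 14 12 4 5 10 9 11)| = 11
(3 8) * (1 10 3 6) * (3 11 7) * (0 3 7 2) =(0 3 8 6 1 10 11 2) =[3, 10, 0, 8, 4, 5, 1, 7, 6, 9, 11, 2]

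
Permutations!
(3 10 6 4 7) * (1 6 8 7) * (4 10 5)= [0, 6, 2, 5, 1, 4, 10, 3, 7, 9, 8]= (1 6 10 8 7 3 5 4)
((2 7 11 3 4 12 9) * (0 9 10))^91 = (0 9 2 7 11 3 4 12 10)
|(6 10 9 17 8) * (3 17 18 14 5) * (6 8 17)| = 7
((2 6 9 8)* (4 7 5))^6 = ((2 6 9 8)(4 7 5))^6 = (2 9)(6 8)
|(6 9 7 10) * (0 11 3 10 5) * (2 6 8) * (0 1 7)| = |(0 11 3 10 8 2 6 9)(1 7 5)| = 24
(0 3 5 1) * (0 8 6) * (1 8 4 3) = (0 1 4 3 5 8 6) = [1, 4, 2, 5, 3, 8, 0, 7, 6]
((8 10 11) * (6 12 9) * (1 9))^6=(1 6)(9 12)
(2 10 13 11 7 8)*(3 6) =[0, 1, 10, 6, 4, 5, 3, 8, 2, 9, 13, 7, 12, 11] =(2 10 13 11 7 8)(3 6)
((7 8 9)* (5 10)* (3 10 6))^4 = (10)(7 8 9)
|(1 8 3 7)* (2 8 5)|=6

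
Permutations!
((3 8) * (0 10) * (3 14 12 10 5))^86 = (0 3 14 10 5 8 12)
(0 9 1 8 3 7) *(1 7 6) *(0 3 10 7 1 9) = [0, 8, 2, 6, 4, 5, 9, 3, 10, 1, 7] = (1 8 10 7 3 6 9)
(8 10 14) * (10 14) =(8 14) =[0, 1, 2, 3, 4, 5, 6, 7, 14, 9, 10, 11, 12, 13, 8]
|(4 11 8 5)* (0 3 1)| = 12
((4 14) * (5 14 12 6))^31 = ((4 12 6 5 14))^31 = (4 12 6 5 14)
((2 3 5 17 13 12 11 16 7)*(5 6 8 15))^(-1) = (2 7 16 11 12 13 17 5 15 8 6 3)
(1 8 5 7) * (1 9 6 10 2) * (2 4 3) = [0, 8, 1, 2, 3, 7, 10, 9, 5, 6, 4] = (1 8 5 7 9 6 10 4 3 2)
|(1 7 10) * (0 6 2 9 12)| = 15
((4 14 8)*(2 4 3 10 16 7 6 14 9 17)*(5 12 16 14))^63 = ((2 4 9 17)(3 10 14 8)(5 12 16 7 6))^63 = (2 17 9 4)(3 8 14 10)(5 7 12 6 16)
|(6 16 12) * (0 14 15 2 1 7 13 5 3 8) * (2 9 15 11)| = |(0 14 11 2 1 7 13 5 3 8)(6 16 12)(9 15)| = 30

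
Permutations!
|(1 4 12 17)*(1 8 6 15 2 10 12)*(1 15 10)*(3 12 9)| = |(1 4 15 2)(3 12 17 8 6 10 9)| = 28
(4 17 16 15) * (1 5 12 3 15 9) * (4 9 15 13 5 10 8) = (1 10 8 4 17 16 15 9)(3 13 5 12) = [0, 10, 2, 13, 17, 12, 6, 7, 4, 1, 8, 11, 3, 5, 14, 9, 15, 16]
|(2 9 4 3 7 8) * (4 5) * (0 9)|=|(0 9 5 4 3 7 8 2)|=8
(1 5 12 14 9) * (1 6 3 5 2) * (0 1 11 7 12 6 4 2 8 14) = (0 1 8 14 9 4 2 11 7 12)(3 5 6) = [1, 8, 11, 5, 2, 6, 3, 12, 14, 4, 10, 7, 0, 13, 9]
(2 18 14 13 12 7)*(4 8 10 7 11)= (2 18 14 13 12 11 4 8 10 7)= [0, 1, 18, 3, 8, 5, 6, 2, 10, 9, 7, 4, 11, 12, 13, 15, 16, 17, 14]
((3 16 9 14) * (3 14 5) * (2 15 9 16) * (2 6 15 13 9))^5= (16)(2 6 5 13 15 3 9)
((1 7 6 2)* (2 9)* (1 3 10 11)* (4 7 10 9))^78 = ((1 10 11)(2 3 9)(4 7 6))^78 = (11)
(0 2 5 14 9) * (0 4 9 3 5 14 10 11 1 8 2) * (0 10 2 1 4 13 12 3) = (0 10 11 4 9 13 12 3 5 2 14)(1 8) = [10, 8, 14, 5, 9, 2, 6, 7, 1, 13, 11, 4, 3, 12, 0]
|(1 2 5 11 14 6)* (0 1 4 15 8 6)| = 12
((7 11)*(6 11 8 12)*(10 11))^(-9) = ((6 10 11 7 8 12))^(-9) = (6 7)(8 10)(11 12)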